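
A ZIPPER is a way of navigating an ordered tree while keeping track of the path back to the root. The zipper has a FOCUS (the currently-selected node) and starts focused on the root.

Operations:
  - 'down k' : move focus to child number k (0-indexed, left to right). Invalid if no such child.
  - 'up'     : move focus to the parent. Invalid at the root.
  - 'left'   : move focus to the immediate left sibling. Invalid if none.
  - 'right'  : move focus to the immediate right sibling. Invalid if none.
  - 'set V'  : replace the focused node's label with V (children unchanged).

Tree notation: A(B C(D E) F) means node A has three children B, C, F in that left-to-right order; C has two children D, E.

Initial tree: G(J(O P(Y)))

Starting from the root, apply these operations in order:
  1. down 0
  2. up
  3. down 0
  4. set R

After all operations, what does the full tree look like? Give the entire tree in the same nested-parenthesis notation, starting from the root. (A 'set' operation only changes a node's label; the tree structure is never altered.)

Step 1 (down 0): focus=J path=0 depth=1 children=['O', 'P'] left=[] right=[] parent=G
Step 2 (up): focus=G path=root depth=0 children=['J'] (at root)
Step 3 (down 0): focus=J path=0 depth=1 children=['O', 'P'] left=[] right=[] parent=G
Step 4 (set R): focus=R path=0 depth=1 children=['O', 'P'] left=[] right=[] parent=G

Answer: G(R(O P(Y)))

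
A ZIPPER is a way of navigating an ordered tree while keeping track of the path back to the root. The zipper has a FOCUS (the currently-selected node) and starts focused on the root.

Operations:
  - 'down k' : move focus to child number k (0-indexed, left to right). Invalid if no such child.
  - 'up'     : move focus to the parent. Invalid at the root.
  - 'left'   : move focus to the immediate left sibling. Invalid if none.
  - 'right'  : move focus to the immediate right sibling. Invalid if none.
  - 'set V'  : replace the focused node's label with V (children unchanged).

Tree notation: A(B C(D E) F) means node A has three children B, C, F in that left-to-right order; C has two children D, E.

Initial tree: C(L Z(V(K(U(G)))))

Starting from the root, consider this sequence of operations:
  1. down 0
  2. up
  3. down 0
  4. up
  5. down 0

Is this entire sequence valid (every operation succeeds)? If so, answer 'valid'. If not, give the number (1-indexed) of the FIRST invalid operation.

Answer: valid

Derivation:
Step 1 (down 0): focus=L path=0 depth=1 children=[] left=[] right=['Z'] parent=C
Step 2 (up): focus=C path=root depth=0 children=['L', 'Z'] (at root)
Step 3 (down 0): focus=L path=0 depth=1 children=[] left=[] right=['Z'] parent=C
Step 4 (up): focus=C path=root depth=0 children=['L', 'Z'] (at root)
Step 5 (down 0): focus=L path=0 depth=1 children=[] left=[] right=['Z'] parent=C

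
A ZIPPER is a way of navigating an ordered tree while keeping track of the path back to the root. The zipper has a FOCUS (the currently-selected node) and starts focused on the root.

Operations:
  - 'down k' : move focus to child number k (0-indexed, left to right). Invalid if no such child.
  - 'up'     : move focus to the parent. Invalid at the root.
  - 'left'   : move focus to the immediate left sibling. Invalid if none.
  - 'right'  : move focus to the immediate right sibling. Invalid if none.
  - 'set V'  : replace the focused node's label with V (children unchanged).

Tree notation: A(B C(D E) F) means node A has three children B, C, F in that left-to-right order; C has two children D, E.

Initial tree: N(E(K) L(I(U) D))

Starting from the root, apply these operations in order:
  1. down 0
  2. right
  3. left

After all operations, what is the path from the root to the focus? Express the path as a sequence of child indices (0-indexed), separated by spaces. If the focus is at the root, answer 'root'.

Step 1 (down 0): focus=E path=0 depth=1 children=['K'] left=[] right=['L'] parent=N
Step 2 (right): focus=L path=1 depth=1 children=['I', 'D'] left=['E'] right=[] parent=N
Step 3 (left): focus=E path=0 depth=1 children=['K'] left=[] right=['L'] parent=N

Answer: 0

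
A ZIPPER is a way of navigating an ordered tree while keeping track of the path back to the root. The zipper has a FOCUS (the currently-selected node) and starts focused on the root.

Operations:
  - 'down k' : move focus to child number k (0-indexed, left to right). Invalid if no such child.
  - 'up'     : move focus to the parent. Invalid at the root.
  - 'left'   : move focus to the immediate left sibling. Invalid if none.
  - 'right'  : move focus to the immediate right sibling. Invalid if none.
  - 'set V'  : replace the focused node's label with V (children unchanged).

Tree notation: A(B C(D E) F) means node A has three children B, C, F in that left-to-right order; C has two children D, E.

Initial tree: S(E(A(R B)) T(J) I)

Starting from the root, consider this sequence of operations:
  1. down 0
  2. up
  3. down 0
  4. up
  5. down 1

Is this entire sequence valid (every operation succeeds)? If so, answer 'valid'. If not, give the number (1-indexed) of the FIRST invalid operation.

Step 1 (down 0): focus=E path=0 depth=1 children=['A'] left=[] right=['T', 'I'] parent=S
Step 2 (up): focus=S path=root depth=0 children=['E', 'T', 'I'] (at root)
Step 3 (down 0): focus=E path=0 depth=1 children=['A'] left=[] right=['T', 'I'] parent=S
Step 4 (up): focus=S path=root depth=0 children=['E', 'T', 'I'] (at root)
Step 5 (down 1): focus=T path=1 depth=1 children=['J'] left=['E'] right=['I'] parent=S

Answer: valid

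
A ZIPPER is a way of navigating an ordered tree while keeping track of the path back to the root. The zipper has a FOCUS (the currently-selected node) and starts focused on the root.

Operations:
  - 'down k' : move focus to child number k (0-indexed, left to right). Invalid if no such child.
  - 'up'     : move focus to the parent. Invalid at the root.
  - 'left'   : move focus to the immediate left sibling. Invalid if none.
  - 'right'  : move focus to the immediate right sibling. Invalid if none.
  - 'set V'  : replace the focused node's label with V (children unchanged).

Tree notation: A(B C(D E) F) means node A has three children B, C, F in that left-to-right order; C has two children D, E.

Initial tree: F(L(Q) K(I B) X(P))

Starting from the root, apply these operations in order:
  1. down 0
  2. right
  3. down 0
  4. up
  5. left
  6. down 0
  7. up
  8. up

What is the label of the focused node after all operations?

Step 1 (down 0): focus=L path=0 depth=1 children=['Q'] left=[] right=['K', 'X'] parent=F
Step 2 (right): focus=K path=1 depth=1 children=['I', 'B'] left=['L'] right=['X'] parent=F
Step 3 (down 0): focus=I path=1/0 depth=2 children=[] left=[] right=['B'] parent=K
Step 4 (up): focus=K path=1 depth=1 children=['I', 'B'] left=['L'] right=['X'] parent=F
Step 5 (left): focus=L path=0 depth=1 children=['Q'] left=[] right=['K', 'X'] parent=F
Step 6 (down 0): focus=Q path=0/0 depth=2 children=[] left=[] right=[] parent=L
Step 7 (up): focus=L path=0 depth=1 children=['Q'] left=[] right=['K', 'X'] parent=F
Step 8 (up): focus=F path=root depth=0 children=['L', 'K', 'X'] (at root)

Answer: F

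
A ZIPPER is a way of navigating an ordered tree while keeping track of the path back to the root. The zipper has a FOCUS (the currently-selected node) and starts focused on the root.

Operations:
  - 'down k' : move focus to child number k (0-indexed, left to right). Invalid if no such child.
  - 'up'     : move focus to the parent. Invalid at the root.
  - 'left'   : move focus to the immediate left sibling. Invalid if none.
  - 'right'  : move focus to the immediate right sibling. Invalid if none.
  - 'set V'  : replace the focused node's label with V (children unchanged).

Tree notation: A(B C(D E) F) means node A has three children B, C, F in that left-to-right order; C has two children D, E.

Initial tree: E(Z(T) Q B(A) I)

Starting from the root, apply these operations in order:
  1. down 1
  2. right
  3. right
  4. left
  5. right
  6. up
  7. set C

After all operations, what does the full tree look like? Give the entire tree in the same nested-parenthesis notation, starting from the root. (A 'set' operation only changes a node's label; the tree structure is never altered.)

Answer: C(Z(T) Q B(A) I)

Derivation:
Step 1 (down 1): focus=Q path=1 depth=1 children=[] left=['Z'] right=['B', 'I'] parent=E
Step 2 (right): focus=B path=2 depth=1 children=['A'] left=['Z', 'Q'] right=['I'] parent=E
Step 3 (right): focus=I path=3 depth=1 children=[] left=['Z', 'Q', 'B'] right=[] parent=E
Step 4 (left): focus=B path=2 depth=1 children=['A'] left=['Z', 'Q'] right=['I'] parent=E
Step 5 (right): focus=I path=3 depth=1 children=[] left=['Z', 'Q', 'B'] right=[] parent=E
Step 6 (up): focus=E path=root depth=0 children=['Z', 'Q', 'B', 'I'] (at root)
Step 7 (set C): focus=C path=root depth=0 children=['Z', 'Q', 'B', 'I'] (at root)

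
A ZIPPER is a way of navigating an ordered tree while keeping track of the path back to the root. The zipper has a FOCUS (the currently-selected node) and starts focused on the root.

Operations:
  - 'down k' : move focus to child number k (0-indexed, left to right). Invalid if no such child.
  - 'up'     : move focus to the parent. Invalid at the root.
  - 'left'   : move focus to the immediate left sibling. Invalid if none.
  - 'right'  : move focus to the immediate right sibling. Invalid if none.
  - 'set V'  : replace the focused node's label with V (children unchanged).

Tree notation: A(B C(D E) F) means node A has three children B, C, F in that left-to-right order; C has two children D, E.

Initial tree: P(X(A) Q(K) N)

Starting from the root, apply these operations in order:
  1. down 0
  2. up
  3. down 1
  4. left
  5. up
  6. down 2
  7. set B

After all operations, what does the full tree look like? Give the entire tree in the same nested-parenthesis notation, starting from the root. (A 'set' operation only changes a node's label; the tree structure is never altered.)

Answer: P(X(A) Q(K) B)

Derivation:
Step 1 (down 0): focus=X path=0 depth=1 children=['A'] left=[] right=['Q', 'N'] parent=P
Step 2 (up): focus=P path=root depth=0 children=['X', 'Q', 'N'] (at root)
Step 3 (down 1): focus=Q path=1 depth=1 children=['K'] left=['X'] right=['N'] parent=P
Step 4 (left): focus=X path=0 depth=1 children=['A'] left=[] right=['Q', 'N'] parent=P
Step 5 (up): focus=P path=root depth=0 children=['X', 'Q', 'N'] (at root)
Step 6 (down 2): focus=N path=2 depth=1 children=[] left=['X', 'Q'] right=[] parent=P
Step 7 (set B): focus=B path=2 depth=1 children=[] left=['X', 'Q'] right=[] parent=P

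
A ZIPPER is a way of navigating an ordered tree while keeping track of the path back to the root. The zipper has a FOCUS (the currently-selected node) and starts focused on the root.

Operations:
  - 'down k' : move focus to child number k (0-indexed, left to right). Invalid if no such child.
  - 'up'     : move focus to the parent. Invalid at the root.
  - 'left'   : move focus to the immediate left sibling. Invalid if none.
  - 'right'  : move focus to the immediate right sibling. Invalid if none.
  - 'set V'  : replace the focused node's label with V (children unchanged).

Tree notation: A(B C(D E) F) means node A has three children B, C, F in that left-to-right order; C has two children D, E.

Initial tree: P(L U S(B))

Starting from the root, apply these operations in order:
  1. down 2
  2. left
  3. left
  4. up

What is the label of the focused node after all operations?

Step 1 (down 2): focus=S path=2 depth=1 children=['B'] left=['L', 'U'] right=[] parent=P
Step 2 (left): focus=U path=1 depth=1 children=[] left=['L'] right=['S'] parent=P
Step 3 (left): focus=L path=0 depth=1 children=[] left=[] right=['U', 'S'] parent=P
Step 4 (up): focus=P path=root depth=0 children=['L', 'U', 'S'] (at root)

Answer: P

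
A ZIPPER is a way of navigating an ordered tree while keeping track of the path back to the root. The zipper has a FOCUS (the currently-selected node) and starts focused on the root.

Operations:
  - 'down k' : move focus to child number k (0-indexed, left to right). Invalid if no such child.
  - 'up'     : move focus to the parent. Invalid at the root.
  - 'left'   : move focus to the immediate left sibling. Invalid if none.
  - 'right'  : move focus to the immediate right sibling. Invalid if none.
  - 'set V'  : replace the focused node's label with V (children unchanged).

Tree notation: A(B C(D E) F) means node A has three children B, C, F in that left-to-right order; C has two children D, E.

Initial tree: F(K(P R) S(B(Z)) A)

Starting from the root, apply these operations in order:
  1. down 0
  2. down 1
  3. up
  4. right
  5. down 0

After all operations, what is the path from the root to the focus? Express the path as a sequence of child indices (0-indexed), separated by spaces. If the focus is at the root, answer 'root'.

Answer: 1 0

Derivation:
Step 1 (down 0): focus=K path=0 depth=1 children=['P', 'R'] left=[] right=['S', 'A'] parent=F
Step 2 (down 1): focus=R path=0/1 depth=2 children=[] left=['P'] right=[] parent=K
Step 3 (up): focus=K path=0 depth=1 children=['P', 'R'] left=[] right=['S', 'A'] parent=F
Step 4 (right): focus=S path=1 depth=1 children=['B'] left=['K'] right=['A'] parent=F
Step 5 (down 0): focus=B path=1/0 depth=2 children=['Z'] left=[] right=[] parent=S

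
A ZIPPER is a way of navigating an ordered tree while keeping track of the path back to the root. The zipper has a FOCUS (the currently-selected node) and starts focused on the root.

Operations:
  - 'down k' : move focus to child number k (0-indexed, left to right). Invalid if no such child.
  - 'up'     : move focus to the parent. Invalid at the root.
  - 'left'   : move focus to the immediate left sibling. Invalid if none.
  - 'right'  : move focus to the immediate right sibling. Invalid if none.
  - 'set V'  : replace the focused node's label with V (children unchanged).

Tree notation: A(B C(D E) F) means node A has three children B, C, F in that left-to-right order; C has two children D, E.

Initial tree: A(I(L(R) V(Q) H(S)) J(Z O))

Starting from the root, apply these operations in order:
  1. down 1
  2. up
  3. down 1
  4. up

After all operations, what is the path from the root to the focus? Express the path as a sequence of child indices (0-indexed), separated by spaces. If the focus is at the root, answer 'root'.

Step 1 (down 1): focus=J path=1 depth=1 children=['Z', 'O'] left=['I'] right=[] parent=A
Step 2 (up): focus=A path=root depth=0 children=['I', 'J'] (at root)
Step 3 (down 1): focus=J path=1 depth=1 children=['Z', 'O'] left=['I'] right=[] parent=A
Step 4 (up): focus=A path=root depth=0 children=['I', 'J'] (at root)

Answer: root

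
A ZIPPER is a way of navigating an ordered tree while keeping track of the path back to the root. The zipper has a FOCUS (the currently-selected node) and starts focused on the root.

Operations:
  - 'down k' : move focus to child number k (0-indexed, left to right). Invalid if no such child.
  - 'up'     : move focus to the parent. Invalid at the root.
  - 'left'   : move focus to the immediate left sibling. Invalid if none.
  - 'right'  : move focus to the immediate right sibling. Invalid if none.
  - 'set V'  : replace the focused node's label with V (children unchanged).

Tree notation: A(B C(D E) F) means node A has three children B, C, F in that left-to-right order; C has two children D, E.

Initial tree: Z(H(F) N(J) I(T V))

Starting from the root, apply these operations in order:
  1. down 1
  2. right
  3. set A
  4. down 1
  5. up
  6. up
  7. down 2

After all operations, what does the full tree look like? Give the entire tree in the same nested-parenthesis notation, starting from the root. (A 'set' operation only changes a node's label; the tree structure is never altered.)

Answer: Z(H(F) N(J) A(T V))

Derivation:
Step 1 (down 1): focus=N path=1 depth=1 children=['J'] left=['H'] right=['I'] parent=Z
Step 2 (right): focus=I path=2 depth=1 children=['T', 'V'] left=['H', 'N'] right=[] parent=Z
Step 3 (set A): focus=A path=2 depth=1 children=['T', 'V'] left=['H', 'N'] right=[] parent=Z
Step 4 (down 1): focus=V path=2/1 depth=2 children=[] left=['T'] right=[] parent=A
Step 5 (up): focus=A path=2 depth=1 children=['T', 'V'] left=['H', 'N'] right=[] parent=Z
Step 6 (up): focus=Z path=root depth=0 children=['H', 'N', 'A'] (at root)
Step 7 (down 2): focus=A path=2 depth=1 children=['T', 'V'] left=['H', 'N'] right=[] parent=Z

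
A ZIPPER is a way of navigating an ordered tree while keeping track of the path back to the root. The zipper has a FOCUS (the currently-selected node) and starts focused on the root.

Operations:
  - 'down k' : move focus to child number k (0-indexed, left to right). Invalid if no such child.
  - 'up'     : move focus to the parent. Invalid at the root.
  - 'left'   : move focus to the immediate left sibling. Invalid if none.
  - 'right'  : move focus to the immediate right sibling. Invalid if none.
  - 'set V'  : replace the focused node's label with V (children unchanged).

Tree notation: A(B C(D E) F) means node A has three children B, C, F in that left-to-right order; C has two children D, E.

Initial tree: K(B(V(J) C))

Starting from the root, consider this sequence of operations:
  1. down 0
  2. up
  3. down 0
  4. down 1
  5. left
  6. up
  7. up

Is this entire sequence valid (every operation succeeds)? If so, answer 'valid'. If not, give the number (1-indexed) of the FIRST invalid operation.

Step 1 (down 0): focus=B path=0 depth=1 children=['V', 'C'] left=[] right=[] parent=K
Step 2 (up): focus=K path=root depth=0 children=['B'] (at root)
Step 3 (down 0): focus=B path=0 depth=1 children=['V', 'C'] left=[] right=[] parent=K
Step 4 (down 1): focus=C path=0/1 depth=2 children=[] left=['V'] right=[] parent=B
Step 5 (left): focus=V path=0/0 depth=2 children=['J'] left=[] right=['C'] parent=B
Step 6 (up): focus=B path=0 depth=1 children=['V', 'C'] left=[] right=[] parent=K
Step 7 (up): focus=K path=root depth=0 children=['B'] (at root)

Answer: valid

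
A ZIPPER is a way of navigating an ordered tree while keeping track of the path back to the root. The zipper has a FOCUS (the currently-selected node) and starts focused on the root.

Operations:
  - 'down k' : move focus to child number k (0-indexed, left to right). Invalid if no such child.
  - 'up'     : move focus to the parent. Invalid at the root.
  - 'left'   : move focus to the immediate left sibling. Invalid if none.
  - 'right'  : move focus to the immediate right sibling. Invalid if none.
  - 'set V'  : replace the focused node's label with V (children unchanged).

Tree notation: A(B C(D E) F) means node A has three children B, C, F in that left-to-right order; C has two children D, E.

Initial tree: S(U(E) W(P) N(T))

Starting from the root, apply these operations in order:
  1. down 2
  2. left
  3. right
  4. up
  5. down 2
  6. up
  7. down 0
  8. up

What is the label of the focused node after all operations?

Answer: S

Derivation:
Step 1 (down 2): focus=N path=2 depth=1 children=['T'] left=['U', 'W'] right=[] parent=S
Step 2 (left): focus=W path=1 depth=1 children=['P'] left=['U'] right=['N'] parent=S
Step 3 (right): focus=N path=2 depth=1 children=['T'] left=['U', 'W'] right=[] parent=S
Step 4 (up): focus=S path=root depth=0 children=['U', 'W', 'N'] (at root)
Step 5 (down 2): focus=N path=2 depth=1 children=['T'] left=['U', 'W'] right=[] parent=S
Step 6 (up): focus=S path=root depth=0 children=['U', 'W', 'N'] (at root)
Step 7 (down 0): focus=U path=0 depth=1 children=['E'] left=[] right=['W', 'N'] parent=S
Step 8 (up): focus=S path=root depth=0 children=['U', 'W', 'N'] (at root)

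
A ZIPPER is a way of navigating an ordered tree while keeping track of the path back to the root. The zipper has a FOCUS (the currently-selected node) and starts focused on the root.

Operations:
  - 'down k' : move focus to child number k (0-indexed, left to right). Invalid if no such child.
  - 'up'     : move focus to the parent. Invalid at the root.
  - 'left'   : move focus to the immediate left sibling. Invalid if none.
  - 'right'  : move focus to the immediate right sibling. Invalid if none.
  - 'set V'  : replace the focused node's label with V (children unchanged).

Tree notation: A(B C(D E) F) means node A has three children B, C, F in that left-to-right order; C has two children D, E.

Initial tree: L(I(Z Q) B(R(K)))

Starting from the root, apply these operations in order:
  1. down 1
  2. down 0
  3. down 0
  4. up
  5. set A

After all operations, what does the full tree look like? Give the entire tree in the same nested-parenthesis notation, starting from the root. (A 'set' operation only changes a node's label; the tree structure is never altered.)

Answer: L(I(Z Q) B(A(K)))

Derivation:
Step 1 (down 1): focus=B path=1 depth=1 children=['R'] left=['I'] right=[] parent=L
Step 2 (down 0): focus=R path=1/0 depth=2 children=['K'] left=[] right=[] parent=B
Step 3 (down 0): focus=K path=1/0/0 depth=3 children=[] left=[] right=[] parent=R
Step 4 (up): focus=R path=1/0 depth=2 children=['K'] left=[] right=[] parent=B
Step 5 (set A): focus=A path=1/0 depth=2 children=['K'] left=[] right=[] parent=B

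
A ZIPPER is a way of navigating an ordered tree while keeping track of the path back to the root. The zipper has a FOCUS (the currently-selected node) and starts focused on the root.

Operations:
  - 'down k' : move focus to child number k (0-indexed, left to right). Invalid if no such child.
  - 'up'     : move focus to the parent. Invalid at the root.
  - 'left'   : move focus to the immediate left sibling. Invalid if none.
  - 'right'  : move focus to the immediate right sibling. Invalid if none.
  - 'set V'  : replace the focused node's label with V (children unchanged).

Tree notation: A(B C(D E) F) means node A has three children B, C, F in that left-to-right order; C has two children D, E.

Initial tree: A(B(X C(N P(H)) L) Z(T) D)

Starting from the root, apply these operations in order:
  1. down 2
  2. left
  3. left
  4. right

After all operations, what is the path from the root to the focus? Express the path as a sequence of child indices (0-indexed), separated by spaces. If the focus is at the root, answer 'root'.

Step 1 (down 2): focus=D path=2 depth=1 children=[] left=['B', 'Z'] right=[] parent=A
Step 2 (left): focus=Z path=1 depth=1 children=['T'] left=['B'] right=['D'] parent=A
Step 3 (left): focus=B path=0 depth=1 children=['X', 'C', 'L'] left=[] right=['Z', 'D'] parent=A
Step 4 (right): focus=Z path=1 depth=1 children=['T'] left=['B'] right=['D'] parent=A

Answer: 1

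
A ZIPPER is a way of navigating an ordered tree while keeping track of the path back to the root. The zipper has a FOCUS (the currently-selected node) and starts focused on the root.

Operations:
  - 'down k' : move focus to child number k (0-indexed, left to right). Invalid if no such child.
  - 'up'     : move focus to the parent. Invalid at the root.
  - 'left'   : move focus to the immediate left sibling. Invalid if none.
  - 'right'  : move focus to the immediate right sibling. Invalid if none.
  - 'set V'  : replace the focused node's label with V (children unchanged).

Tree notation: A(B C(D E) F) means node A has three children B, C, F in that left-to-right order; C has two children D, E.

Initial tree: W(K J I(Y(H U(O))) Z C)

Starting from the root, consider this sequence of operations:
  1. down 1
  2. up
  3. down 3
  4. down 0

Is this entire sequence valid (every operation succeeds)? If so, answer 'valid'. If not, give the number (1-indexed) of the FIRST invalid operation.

Answer: 4

Derivation:
Step 1 (down 1): focus=J path=1 depth=1 children=[] left=['K'] right=['I', 'Z', 'C'] parent=W
Step 2 (up): focus=W path=root depth=0 children=['K', 'J', 'I', 'Z', 'C'] (at root)
Step 3 (down 3): focus=Z path=3 depth=1 children=[] left=['K', 'J', 'I'] right=['C'] parent=W
Step 4 (down 0): INVALID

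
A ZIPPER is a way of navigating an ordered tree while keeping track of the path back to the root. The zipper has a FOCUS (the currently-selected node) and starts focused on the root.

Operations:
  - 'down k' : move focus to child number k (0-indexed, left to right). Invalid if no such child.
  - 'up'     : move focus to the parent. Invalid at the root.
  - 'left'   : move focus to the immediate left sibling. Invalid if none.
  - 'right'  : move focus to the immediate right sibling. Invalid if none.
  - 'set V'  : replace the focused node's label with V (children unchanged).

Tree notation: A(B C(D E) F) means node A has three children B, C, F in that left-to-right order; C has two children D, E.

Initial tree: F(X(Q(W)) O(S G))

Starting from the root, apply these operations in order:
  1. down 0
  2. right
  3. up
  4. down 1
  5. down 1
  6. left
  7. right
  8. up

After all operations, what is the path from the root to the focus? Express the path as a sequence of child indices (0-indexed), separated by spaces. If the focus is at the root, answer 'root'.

Step 1 (down 0): focus=X path=0 depth=1 children=['Q'] left=[] right=['O'] parent=F
Step 2 (right): focus=O path=1 depth=1 children=['S', 'G'] left=['X'] right=[] parent=F
Step 3 (up): focus=F path=root depth=0 children=['X', 'O'] (at root)
Step 4 (down 1): focus=O path=1 depth=1 children=['S', 'G'] left=['X'] right=[] parent=F
Step 5 (down 1): focus=G path=1/1 depth=2 children=[] left=['S'] right=[] parent=O
Step 6 (left): focus=S path=1/0 depth=2 children=[] left=[] right=['G'] parent=O
Step 7 (right): focus=G path=1/1 depth=2 children=[] left=['S'] right=[] parent=O
Step 8 (up): focus=O path=1 depth=1 children=['S', 'G'] left=['X'] right=[] parent=F

Answer: 1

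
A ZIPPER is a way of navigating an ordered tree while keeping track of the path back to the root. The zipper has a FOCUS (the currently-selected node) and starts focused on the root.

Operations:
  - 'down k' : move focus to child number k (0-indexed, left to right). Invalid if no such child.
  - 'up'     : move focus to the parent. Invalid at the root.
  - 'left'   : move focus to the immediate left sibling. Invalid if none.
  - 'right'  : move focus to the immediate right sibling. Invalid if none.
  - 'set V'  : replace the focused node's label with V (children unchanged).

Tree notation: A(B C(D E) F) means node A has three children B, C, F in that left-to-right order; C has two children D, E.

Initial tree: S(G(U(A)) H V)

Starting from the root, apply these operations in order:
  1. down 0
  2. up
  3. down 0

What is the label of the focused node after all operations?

Step 1 (down 0): focus=G path=0 depth=1 children=['U'] left=[] right=['H', 'V'] parent=S
Step 2 (up): focus=S path=root depth=0 children=['G', 'H', 'V'] (at root)
Step 3 (down 0): focus=G path=0 depth=1 children=['U'] left=[] right=['H', 'V'] parent=S

Answer: G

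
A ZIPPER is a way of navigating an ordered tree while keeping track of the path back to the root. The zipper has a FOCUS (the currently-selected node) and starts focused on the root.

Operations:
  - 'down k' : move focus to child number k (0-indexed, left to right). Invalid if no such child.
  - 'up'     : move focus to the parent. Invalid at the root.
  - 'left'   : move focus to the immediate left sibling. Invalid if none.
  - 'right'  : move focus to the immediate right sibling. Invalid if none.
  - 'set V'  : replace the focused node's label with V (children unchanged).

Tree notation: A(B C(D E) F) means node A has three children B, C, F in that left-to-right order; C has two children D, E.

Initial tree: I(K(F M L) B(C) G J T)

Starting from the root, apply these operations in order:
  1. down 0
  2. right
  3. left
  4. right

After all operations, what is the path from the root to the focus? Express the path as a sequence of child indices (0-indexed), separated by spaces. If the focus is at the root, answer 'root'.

Step 1 (down 0): focus=K path=0 depth=1 children=['F', 'M', 'L'] left=[] right=['B', 'G', 'J', 'T'] parent=I
Step 2 (right): focus=B path=1 depth=1 children=['C'] left=['K'] right=['G', 'J', 'T'] parent=I
Step 3 (left): focus=K path=0 depth=1 children=['F', 'M', 'L'] left=[] right=['B', 'G', 'J', 'T'] parent=I
Step 4 (right): focus=B path=1 depth=1 children=['C'] left=['K'] right=['G', 'J', 'T'] parent=I

Answer: 1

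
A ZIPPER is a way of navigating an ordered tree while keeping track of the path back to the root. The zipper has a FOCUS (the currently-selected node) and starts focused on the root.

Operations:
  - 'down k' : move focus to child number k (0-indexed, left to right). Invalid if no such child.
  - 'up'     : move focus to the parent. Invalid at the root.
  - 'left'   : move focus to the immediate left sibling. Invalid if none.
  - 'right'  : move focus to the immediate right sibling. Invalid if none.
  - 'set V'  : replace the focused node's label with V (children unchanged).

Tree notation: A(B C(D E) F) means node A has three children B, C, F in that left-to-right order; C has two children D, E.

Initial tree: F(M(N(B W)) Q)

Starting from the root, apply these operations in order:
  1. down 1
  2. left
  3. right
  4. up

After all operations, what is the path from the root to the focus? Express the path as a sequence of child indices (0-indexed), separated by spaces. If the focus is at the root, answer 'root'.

Answer: root

Derivation:
Step 1 (down 1): focus=Q path=1 depth=1 children=[] left=['M'] right=[] parent=F
Step 2 (left): focus=M path=0 depth=1 children=['N'] left=[] right=['Q'] parent=F
Step 3 (right): focus=Q path=1 depth=1 children=[] left=['M'] right=[] parent=F
Step 4 (up): focus=F path=root depth=0 children=['M', 'Q'] (at root)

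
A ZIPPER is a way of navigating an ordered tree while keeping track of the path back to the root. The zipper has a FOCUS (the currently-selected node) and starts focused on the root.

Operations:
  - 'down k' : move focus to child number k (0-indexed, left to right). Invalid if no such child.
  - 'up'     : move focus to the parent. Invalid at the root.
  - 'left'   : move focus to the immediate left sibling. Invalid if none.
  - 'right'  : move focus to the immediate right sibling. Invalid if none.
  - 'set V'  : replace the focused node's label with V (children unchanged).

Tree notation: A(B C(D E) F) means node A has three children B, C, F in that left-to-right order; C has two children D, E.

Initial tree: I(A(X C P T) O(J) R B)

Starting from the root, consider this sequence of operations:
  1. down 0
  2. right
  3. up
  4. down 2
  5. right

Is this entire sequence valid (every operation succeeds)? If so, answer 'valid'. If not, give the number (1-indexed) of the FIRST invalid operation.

Step 1 (down 0): focus=A path=0 depth=1 children=['X', 'C', 'P', 'T'] left=[] right=['O', 'R', 'B'] parent=I
Step 2 (right): focus=O path=1 depth=1 children=['J'] left=['A'] right=['R', 'B'] parent=I
Step 3 (up): focus=I path=root depth=0 children=['A', 'O', 'R', 'B'] (at root)
Step 4 (down 2): focus=R path=2 depth=1 children=[] left=['A', 'O'] right=['B'] parent=I
Step 5 (right): focus=B path=3 depth=1 children=[] left=['A', 'O', 'R'] right=[] parent=I

Answer: valid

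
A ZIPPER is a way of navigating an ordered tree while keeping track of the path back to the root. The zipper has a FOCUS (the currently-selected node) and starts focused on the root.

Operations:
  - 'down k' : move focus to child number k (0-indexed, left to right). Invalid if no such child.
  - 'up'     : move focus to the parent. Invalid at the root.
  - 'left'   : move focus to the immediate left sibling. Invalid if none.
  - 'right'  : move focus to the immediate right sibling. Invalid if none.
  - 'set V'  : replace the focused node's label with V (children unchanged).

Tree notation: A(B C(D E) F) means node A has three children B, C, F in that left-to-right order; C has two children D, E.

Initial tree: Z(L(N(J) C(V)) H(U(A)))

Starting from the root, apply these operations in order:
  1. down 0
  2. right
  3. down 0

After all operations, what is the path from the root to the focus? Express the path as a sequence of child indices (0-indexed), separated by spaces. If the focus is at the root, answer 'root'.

Answer: 1 0

Derivation:
Step 1 (down 0): focus=L path=0 depth=1 children=['N', 'C'] left=[] right=['H'] parent=Z
Step 2 (right): focus=H path=1 depth=1 children=['U'] left=['L'] right=[] parent=Z
Step 3 (down 0): focus=U path=1/0 depth=2 children=['A'] left=[] right=[] parent=H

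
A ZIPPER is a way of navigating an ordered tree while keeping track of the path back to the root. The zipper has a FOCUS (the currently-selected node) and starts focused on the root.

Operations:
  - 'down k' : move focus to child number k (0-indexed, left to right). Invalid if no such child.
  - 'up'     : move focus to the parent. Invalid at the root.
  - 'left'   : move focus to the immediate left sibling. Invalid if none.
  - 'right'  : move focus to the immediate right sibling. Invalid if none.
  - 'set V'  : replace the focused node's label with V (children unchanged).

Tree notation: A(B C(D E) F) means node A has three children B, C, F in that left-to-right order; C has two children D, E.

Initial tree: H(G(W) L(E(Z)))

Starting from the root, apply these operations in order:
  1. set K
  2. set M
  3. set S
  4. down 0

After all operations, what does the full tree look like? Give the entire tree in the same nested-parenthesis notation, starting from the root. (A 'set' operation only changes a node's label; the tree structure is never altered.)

Step 1 (set K): focus=K path=root depth=0 children=['G', 'L'] (at root)
Step 2 (set M): focus=M path=root depth=0 children=['G', 'L'] (at root)
Step 3 (set S): focus=S path=root depth=0 children=['G', 'L'] (at root)
Step 4 (down 0): focus=G path=0 depth=1 children=['W'] left=[] right=['L'] parent=S

Answer: S(G(W) L(E(Z)))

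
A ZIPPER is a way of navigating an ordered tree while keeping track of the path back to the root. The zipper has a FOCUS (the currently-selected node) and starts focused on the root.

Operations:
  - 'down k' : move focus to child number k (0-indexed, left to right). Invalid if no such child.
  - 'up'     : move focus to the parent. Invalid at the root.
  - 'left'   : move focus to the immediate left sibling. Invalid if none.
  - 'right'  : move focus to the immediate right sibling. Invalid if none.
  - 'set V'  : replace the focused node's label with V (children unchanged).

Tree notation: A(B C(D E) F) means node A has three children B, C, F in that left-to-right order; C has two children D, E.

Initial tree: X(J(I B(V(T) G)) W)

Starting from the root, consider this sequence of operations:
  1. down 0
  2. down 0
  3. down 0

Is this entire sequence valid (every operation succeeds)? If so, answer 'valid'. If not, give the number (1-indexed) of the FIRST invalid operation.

Answer: 3

Derivation:
Step 1 (down 0): focus=J path=0 depth=1 children=['I', 'B'] left=[] right=['W'] parent=X
Step 2 (down 0): focus=I path=0/0 depth=2 children=[] left=[] right=['B'] parent=J
Step 3 (down 0): INVALID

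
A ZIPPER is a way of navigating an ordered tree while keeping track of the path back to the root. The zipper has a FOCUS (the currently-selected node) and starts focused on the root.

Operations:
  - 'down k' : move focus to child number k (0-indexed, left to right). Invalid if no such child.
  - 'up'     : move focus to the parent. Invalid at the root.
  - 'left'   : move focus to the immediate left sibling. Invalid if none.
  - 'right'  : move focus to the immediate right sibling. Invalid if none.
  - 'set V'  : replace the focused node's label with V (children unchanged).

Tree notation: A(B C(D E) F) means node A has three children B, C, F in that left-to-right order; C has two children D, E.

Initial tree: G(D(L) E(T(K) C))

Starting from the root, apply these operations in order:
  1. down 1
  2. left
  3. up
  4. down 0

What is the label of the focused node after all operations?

Answer: D

Derivation:
Step 1 (down 1): focus=E path=1 depth=1 children=['T', 'C'] left=['D'] right=[] parent=G
Step 2 (left): focus=D path=0 depth=1 children=['L'] left=[] right=['E'] parent=G
Step 3 (up): focus=G path=root depth=0 children=['D', 'E'] (at root)
Step 4 (down 0): focus=D path=0 depth=1 children=['L'] left=[] right=['E'] parent=G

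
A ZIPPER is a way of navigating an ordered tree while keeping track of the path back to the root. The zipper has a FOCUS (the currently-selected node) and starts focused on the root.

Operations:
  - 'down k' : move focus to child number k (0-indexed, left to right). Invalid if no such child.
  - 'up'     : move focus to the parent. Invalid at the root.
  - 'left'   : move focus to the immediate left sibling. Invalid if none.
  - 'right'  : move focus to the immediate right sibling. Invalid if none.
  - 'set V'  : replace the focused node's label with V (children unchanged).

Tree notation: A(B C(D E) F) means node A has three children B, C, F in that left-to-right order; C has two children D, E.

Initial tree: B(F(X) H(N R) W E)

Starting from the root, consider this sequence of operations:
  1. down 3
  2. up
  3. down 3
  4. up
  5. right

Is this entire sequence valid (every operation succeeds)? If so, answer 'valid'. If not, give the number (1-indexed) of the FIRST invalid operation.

Step 1 (down 3): focus=E path=3 depth=1 children=[] left=['F', 'H', 'W'] right=[] parent=B
Step 2 (up): focus=B path=root depth=0 children=['F', 'H', 'W', 'E'] (at root)
Step 3 (down 3): focus=E path=3 depth=1 children=[] left=['F', 'H', 'W'] right=[] parent=B
Step 4 (up): focus=B path=root depth=0 children=['F', 'H', 'W', 'E'] (at root)
Step 5 (right): INVALID

Answer: 5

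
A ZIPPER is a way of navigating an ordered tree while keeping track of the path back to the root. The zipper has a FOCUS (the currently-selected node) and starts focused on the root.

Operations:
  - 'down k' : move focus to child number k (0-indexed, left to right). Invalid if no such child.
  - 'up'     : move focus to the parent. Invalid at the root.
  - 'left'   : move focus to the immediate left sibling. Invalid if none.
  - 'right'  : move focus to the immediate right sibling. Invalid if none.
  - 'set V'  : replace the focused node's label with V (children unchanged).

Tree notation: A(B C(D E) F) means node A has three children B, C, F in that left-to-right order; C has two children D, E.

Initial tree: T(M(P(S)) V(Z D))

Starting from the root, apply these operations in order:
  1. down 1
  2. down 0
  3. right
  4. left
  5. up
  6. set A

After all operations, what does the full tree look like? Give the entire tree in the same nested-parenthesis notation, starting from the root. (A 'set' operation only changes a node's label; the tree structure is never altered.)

Step 1 (down 1): focus=V path=1 depth=1 children=['Z', 'D'] left=['M'] right=[] parent=T
Step 2 (down 0): focus=Z path=1/0 depth=2 children=[] left=[] right=['D'] parent=V
Step 3 (right): focus=D path=1/1 depth=2 children=[] left=['Z'] right=[] parent=V
Step 4 (left): focus=Z path=1/0 depth=2 children=[] left=[] right=['D'] parent=V
Step 5 (up): focus=V path=1 depth=1 children=['Z', 'D'] left=['M'] right=[] parent=T
Step 6 (set A): focus=A path=1 depth=1 children=['Z', 'D'] left=['M'] right=[] parent=T

Answer: T(M(P(S)) A(Z D))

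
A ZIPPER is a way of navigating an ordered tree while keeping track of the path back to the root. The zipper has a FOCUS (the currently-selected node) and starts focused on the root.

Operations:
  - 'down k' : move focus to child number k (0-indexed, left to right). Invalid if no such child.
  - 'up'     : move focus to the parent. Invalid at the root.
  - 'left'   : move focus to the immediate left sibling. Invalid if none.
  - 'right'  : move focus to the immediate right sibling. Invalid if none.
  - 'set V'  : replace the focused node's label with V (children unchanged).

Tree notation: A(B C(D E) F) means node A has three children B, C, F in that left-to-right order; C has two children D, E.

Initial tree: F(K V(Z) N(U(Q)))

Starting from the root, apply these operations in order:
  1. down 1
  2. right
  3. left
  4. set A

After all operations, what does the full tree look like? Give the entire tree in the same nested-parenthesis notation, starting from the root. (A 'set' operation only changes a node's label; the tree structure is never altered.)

Answer: F(K A(Z) N(U(Q)))

Derivation:
Step 1 (down 1): focus=V path=1 depth=1 children=['Z'] left=['K'] right=['N'] parent=F
Step 2 (right): focus=N path=2 depth=1 children=['U'] left=['K', 'V'] right=[] parent=F
Step 3 (left): focus=V path=1 depth=1 children=['Z'] left=['K'] right=['N'] parent=F
Step 4 (set A): focus=A path=1 depth=1 children=['Z'] left=['K'] right=['N'] parent=F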